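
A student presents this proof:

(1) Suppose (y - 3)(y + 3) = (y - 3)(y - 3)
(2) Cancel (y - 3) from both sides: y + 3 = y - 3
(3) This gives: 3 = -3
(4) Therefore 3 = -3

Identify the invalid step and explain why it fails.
Step 2: Cancel (y - 3) from both sides: y + 3 = y - 3

Step 2 cancels (y - 3) from both sides. This is only valid if (y - 3) ≠ 0, i.e., y ≠ 3. When y = 3, both sides equal zero regardless of the other factors. The correct approach requires considering y = 3 as a separate case.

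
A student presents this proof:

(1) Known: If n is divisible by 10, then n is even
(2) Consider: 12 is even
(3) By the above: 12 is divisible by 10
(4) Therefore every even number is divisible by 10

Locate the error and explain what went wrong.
Step 3: By the above: 12 is divisible by 10

Step 3 commits the fallacy of affirming the consequent. The known fact 'divisible by 10 → even' does NOT imply 'even → divisible by 10'. That would be the converse, which is false. For example, 12 is even but 12 ÷ 10 = 1.20, which is not an integer.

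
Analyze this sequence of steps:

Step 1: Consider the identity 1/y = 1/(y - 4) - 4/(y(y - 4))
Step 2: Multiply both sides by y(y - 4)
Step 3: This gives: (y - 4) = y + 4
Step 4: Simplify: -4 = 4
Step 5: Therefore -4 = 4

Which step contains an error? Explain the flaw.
Step 3: This gives: (y - 4) = y + 4

Step 3 makes a sign error when clearing denominators. Multiplying -4/(y(y - 4)) by y(y - 4) gives -4, not +4. The correct result is (y - 4) = y - 4, which is trivially true, not (y - 4) = y + 4. (Step 1 is a valid identity: 1/(y - 4) - 4/(y(y - 4)) = (y - 4)/(y(y - 4)) = 1/y.)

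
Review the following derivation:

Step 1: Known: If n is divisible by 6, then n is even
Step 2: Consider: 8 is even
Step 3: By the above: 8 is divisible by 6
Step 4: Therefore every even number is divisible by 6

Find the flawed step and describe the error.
Step 3: By the above: 8 is divisible by 6

Step 3 commits the fallacy of affirming the consequent. The known fact 'divisible by 6 → even' does NOT imply 'even → divisible by 6'. That would be the converse, which is false. For example, 8 is even but 8 ÷ 6 = 1.33, which is not an integer.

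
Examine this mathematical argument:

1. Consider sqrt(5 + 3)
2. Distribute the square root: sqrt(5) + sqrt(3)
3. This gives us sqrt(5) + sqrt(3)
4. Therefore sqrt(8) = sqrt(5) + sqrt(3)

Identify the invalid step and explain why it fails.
Step 2: Distribute the square root: sqrt(5) + sqrt(3)

Step 2 incorrectly 'distributes' the square root over addition. The square root function does not distribute: sqrt(a + b) ≠ sqrt(a) + sqrt(b). In fact, sqrt(5 + 3) = sqrt(8) ≈ 2.8284, while sqrt(5) + sqrt(3) ≈ 3.9681.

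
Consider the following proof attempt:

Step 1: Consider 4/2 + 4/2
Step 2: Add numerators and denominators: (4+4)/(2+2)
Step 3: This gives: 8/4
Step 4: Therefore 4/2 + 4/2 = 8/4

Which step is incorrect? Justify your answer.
Step 2: Add numerators and denominators: (4+4)/(2+2)

Step 2 incorrectly adds fractions by separately adding numerators and denominators. This is wrong. The correct method requires a common denominator: 4/2 + 4/2 = (4×2 + 4×2)/(2×2) = 16/4 = 4. The method used gives 8/4, which is different.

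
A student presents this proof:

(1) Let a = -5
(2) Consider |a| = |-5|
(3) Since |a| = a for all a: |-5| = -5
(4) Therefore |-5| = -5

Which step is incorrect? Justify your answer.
Step 3: Since |a| = a for all a: |-5| = -5

Step 3 incorrectly states that |a| = a for all a. The correct definition is |a| = a when a >= 0, and |a| = -a when a < 0. Since -5 < 0, we have |-5| = -(-5) = 5, not -5.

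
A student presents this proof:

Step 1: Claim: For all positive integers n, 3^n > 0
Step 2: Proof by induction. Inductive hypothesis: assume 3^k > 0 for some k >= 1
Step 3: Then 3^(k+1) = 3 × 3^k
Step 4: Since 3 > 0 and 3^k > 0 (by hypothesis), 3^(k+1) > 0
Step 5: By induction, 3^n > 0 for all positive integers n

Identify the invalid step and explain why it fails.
Step 5: By induction, 3^n > 0 for all positive integers n

Step 5 concludes the proof by induction, but no base case was ever established. A valid induction proof requires: (1) a base case proving 3^1 > 0, and (2) an inductive step showing IF 3^k > 0 THEN 3^(k+1) > 0. Steps 2-4 correctly establish the inductive step, but without the base case the conclusion in step 5 does not follow.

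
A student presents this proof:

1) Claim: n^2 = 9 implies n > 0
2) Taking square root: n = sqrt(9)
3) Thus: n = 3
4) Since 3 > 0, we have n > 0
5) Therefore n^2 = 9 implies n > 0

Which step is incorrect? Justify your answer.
Step 2: Taking square root: n = sqrt(9)

Step 2 takes the square root and assumes the positive root only. The equation n^2 = 9 actually has two solutions: n = 3 and n = -3. The proof silently assumes n > 0 without justification, then uses this assumption to conclude n > 0, which is circular. The counterexample n = -3 shows the claim is false.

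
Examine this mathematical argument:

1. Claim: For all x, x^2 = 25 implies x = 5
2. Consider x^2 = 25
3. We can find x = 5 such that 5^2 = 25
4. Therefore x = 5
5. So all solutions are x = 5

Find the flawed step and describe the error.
Step 4: Therefore x = 5

Step 4 incorrectly concludes that x = 5 is the only solution. The proof shows that x = 5 is A solution (existence), but does not show it is the ONLY solution (uniqueness). In fact, x = -5 is also a solution since (-5)^2 = 25. Finding one solution doesn't prove there are no others.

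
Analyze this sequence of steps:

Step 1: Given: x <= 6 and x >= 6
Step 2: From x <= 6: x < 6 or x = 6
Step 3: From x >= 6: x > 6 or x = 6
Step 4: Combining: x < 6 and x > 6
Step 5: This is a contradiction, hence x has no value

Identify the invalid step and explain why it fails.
Step 4: Combining: x < 6 and x > 6

Step 4 incorrectly combines the conditions. From x <= 6 and x >= 6, the intersection is x = 6. The error treats the 'or' cases as 'and' requirements. The correct conclusion is that x = 6 is the unique solution, not that no solution exists.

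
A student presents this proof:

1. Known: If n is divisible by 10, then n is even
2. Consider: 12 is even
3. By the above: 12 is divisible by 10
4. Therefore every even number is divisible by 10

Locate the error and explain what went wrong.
Step 3: By the above: 12 is divisible by 10

Step 3 commits the fallacy of affirming the consequent. The known fact 'divisible by 10 → even' does NOT imply 'even → divisible by 10'. That would be the converse, which is false. For example, 12 is even but 12 ÷ 10 = 1.20, which is not an integer.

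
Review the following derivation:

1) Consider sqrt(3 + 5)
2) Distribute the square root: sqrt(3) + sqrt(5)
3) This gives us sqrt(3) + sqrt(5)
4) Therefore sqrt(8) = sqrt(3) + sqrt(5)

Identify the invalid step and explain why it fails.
Step 2: Distribute the square root: sqrt(3) + sqrt(5)

Step 2 incorrectly 'distributes' the square root over addition. The square root function does not distribute: sqrt(a + b) ≠ sqrt(a) + sqrt(b). In fact, sqrt(3 + 5) = sqrt(8) ≈ 2.8284, while sqrt(3) + sqrt(5) ≈ 3.9681.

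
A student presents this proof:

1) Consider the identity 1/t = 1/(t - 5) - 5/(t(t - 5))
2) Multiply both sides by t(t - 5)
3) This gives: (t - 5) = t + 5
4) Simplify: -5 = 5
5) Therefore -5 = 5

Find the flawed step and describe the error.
Step 3: This gives: (t - 5) = t + 5

Step 3 makes a sign error when clearing denominators. Multiplying -5/(t(t - 5)) by t(t - 5) gives -5, not +5. The correct result is (t - 5) = t - 5, which is trivially true, not (t - 5) = t + 5. (Step 1 is a valid identity: 1/(t - 5) - 5/(t(t - 5)) = (t - 5)/(t(t - 5)) = 1/t.)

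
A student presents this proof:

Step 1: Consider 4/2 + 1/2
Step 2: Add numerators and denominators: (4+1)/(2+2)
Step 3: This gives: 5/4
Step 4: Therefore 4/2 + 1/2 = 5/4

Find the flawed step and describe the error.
Step 2: Add numerators and denominators: (4+1)/(2+2)

Step 2 incorrectly adds fractions by separately adding numerators and denominators. This is wrong. The correct method requires a common denominator: 4/2 + 1/2 = (4×2 + 1×2)/(2×2) = 10/4 = 5/2. The method used gives 5/4, which is different.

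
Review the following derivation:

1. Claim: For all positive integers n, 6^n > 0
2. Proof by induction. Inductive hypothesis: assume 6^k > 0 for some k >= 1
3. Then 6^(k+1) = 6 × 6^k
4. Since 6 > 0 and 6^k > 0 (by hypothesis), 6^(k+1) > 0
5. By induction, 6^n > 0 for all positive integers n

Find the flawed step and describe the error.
Step 5: By induction, 6^n > 0 for all positive integers n

Step 5 concludes the proof by induction, but no base case was ever established. A valid induction proof requires: (1) a base case proving 6^1 > 0, and (2) an inductive step showing IF 6^k > 0 THEN 6^(k+1) > 0. Steps 2-4 correctly establish the inductive step, but without the base case the conclusion in step 5 does not follow.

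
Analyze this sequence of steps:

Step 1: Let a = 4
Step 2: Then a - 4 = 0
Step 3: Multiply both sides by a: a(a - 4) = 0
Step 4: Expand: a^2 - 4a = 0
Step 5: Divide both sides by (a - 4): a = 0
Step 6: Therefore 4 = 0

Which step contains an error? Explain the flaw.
Step 5: Divide both sides by (a - 4): a = 0

Step 5 divides both sides by (a - 4). However, since a = 4, we have (a - 4) = 0. Division by zero is undefined, making this step invalid.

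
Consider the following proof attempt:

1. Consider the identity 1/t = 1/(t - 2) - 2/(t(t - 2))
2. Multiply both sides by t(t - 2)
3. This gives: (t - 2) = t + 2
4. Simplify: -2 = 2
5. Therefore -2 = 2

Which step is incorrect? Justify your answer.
Step 3: This gives: (t - 2) = t + 2

Step 3 makes a sign error when clearing denominators. Multiplying -2/(t(t - 2)) by t(t - 2) gives -2, not +2. The correct result is (t - 2) = t - 2, which is trivially true, not (t - 2) = t + 2. (Step 1 is a valid identity: 1/(t - 2) - 2/(t(t - 2)) = (t - 2)/(t(t - 2)) = 1/t.)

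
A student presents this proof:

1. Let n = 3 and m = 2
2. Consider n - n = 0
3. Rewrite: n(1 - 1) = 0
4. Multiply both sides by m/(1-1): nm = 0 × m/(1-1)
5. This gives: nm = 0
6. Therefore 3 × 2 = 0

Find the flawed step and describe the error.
Step 4: Multiply both sides by m/(1-1): nm = 0 × m/(1-1)

Step 4 multiplies both sides by m/(1-1). However, 1-1 = 0, so this is multiplication by m/0, which is undefined. We cannot multiply by an undefined expression.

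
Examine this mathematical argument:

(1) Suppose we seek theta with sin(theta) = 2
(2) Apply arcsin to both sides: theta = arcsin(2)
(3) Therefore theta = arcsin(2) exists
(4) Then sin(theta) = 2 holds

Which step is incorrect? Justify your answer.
Step 2: Apply arcsin to both sides: theta = arcsin(2)

Step 2 applies arcsin to 2. However, arcsin(x) is only defined for x in [-1, 1] because sin(theta) can only produce values in that range. Since |2| > 1, arcsin(2) is undefined. There is no angle whose sine equals 2.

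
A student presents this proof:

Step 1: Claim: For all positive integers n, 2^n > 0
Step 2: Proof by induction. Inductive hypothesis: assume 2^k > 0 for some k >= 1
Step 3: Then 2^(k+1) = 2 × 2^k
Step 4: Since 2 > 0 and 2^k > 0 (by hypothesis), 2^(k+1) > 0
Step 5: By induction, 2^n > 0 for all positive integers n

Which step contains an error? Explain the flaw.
Step 5: By induction, 2^n > 0 for all positive integers n

Step 5 concludes the proof by induction, but no base case was ever established. A valid induction proof requires: (1) a base case proving 2^1 > 0, and (2) an inductive step showing IF 2^k > 0 THEN 2^(k+1) > 0. Steps 2-4 correctly establish the inductive step, but without the base case the conclusion in step 5 does not follow.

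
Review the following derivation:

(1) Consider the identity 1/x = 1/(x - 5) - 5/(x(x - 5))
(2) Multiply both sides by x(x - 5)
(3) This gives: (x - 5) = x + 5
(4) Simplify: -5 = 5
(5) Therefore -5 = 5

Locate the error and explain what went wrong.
Step 3: This gives: (x - 5) = x + 5

Step 3 makes a sign error when clearing denominators. Multiplying -5/(x(x - 5)) by x(x - 5) gives -5, not +5. The correct result is (x - 5) = x - 5, which is trivially true, not (x - 5) = x + 5. (Step 1 is a valid identity: 1/(x - 5) - 5/(x(x - 5)) = (x - 5)/(x(x - 5)) = 1/x.)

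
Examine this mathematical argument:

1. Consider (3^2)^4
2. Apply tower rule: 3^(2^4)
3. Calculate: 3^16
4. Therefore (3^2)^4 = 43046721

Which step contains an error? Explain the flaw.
Step 2: Apply tower rule: 3^(2^4)

Step 2 incorrectly states that (a^b)^c = a^(b^c). The correct rule is (a^b)^c = a^(b×c). The actual value is (3^2)^4 = 3^8 = 6561, not 3^16 = 43046721.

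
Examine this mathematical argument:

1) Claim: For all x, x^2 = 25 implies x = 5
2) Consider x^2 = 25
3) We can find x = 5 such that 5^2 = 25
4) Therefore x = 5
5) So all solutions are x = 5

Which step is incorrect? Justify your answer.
Step 4: Therefore x = 5

Step 4 incorrectly concludes that x = 5 is the only solution. The proof shows that x = 5 is A solution (existence), but does not show it is the ONLY solution (uniqueness). In fact, x = -5 is also a solution since (-5)^2 = 25. Finding one solution doesn't prove there are no others.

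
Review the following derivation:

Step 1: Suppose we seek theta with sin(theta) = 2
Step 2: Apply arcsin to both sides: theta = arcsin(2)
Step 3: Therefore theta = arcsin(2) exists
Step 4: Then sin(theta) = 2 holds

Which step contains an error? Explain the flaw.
Step 2: Apply arcsin to both sides: theta = arcsin(2)

Step 2 applies arcsin to 2. However, arcsin(x) is only defined for x in [-1, 1] because sin(theta) can only produce values in that range. Since |2| > 1, arcsin(2) is undefined. There is no angle whose sine equals 2.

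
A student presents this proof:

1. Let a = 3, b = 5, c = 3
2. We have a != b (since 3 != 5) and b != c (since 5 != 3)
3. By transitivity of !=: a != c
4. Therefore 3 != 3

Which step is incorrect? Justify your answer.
Step 3: By transitivity of !=: a != c

Step 3 incorrectly applies transitivity to the '!=' relation. Transitivity states: if a R b and b R c, then a R c. However, '!=' is not transitive. Counterexample: 3 != 5 and 5 != 3, but 3 = 3 (both equal 3). Transitivity holds for relations like <, <=, =, but not for !=.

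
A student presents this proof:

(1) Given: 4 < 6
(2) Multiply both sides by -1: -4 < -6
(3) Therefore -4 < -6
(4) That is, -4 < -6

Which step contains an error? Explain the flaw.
Step 2: Multiply both sides by -1: -4 < -6

Step 2 multiplies both sides by -1 but fails to reverse the inequality sign. When multiplying (or dividing) an inequality by a negative number, the direction must be reversed. Since 4 < 6, we should get -4 > -6, i.e., -4 > -6.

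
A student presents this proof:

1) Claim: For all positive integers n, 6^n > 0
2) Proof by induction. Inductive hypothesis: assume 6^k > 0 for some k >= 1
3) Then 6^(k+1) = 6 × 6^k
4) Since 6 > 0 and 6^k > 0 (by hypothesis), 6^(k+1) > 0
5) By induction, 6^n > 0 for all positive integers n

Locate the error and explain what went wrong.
Step 5: By induction, 6^n > 0 for all positive integers n

Step 5 concludes the proof by induction, but no base case was ever established. A valid induction proof requires: (1) a base case proving 6^1 > 0, and (2) an inductive step showing IF 6^k > 0 THEN 6^(k+1) > 0. Steps 2-4 correctly establish the inductive step, but without the base case the conclusion in step 5 does not follow.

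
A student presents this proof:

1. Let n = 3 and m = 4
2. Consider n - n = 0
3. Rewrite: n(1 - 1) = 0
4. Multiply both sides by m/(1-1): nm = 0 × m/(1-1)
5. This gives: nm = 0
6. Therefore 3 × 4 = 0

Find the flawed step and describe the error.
Step 4: Multiply both sides by m/(1-1): nm = 0 × m/(1-1)

Step 4 multiplies both sides by m/(1-1). However, 1-1 = 0, so this is multiplication by m/0, which is undefined. We cannot multiply by an undefined expression.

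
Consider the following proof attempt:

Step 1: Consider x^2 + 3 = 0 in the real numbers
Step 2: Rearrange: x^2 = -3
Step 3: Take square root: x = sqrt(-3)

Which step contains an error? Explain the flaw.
Step 3: Take square root: x = sqrt(-3)

Step 3 takes the square root of -3, which is negative. In the real number system, the square root of a negative number is undefined. The equation x^2 + 3 = 0 has no real solutions. Square roots of negative numbers only exist in the complex numbers.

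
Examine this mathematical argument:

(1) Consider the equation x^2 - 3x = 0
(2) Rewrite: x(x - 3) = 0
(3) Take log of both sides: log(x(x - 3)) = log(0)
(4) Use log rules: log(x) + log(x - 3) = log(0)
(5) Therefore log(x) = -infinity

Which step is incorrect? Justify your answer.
Step 3: Take log of both sides: log(x(x - 3)) = log(0)

Step 3 takes the logarithm of both sides, resulting in log(0) on the right side. The logarithm is only defined for positive numbers; log(0) is undefined (approaches negative infinity). This operation is invalid.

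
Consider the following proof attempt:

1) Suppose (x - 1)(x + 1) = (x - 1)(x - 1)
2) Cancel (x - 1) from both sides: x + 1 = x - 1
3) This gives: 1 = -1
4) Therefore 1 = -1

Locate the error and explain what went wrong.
Step 2: Cancel (x - 1) from both sides: x + 1 = x - 1

Step 2 cancels (x - 1) from both sides. This is only valid if (x - 1) ≠ 0, i.e., x ≠ 1. When x = 1, both sides equal zero regardless of the other factors. The correct approach requires considering x = 1 as a separate case.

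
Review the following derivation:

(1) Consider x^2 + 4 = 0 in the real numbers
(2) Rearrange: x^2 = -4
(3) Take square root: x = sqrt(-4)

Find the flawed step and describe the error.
Step 3: Take square root: x = sqrt(-4)

Step 3 takes the square root of -4, which is negative. In the real number system, the square root of a negative number is undefined. The equation x^2 + 4 = 0 has no real solutions. Square roots of negative numbers only exist in the complex numbers.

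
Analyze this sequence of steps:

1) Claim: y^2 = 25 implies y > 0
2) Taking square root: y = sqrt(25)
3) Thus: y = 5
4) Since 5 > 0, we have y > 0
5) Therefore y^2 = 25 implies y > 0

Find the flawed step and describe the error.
Step 2: Taking square root: y = sqrt(25)

Step 2 takes the square root and assumes the positive root only. The equation y^2 = 25 actually has two solutions: y = 5 and y = -5. The proof silently assumes y > 0 without justification, then uses this assumption to conclude y > 0, which is circular. The counterexample y = -5 shows the claim is false.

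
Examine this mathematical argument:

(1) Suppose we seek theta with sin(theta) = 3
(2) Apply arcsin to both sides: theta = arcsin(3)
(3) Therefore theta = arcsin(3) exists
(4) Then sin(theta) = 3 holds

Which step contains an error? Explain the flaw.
Step 2: Apply arcsin to both sides: theta = arcsin(3)

Step 2 applies arcsin to 3. However, arcsin(x) is only defined for x in [-1, 1] because sin(theta) can only produce values in that range. Since |3| > 1, arcsin(3) is undefined. There is no angle whose sine equals 3.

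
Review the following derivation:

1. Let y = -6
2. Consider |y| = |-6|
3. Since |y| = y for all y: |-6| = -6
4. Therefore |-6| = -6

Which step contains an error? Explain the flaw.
Step 3: Since |y| = y for all y: |-6| = -6

Step 3 incorrectly states that |y| = y for all y. The correct definition is |y| = y when y >= 0, and |y| = -y when y < 0. Since -6 < 0, we have |-6| = -(-6) = 6, not -6.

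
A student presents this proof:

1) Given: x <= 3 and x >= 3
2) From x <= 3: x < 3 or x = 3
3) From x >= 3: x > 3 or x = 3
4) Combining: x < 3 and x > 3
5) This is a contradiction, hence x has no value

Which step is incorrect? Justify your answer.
Step 4: Combining: x < 3 and x > 3

Step 4 incorrectly combines the conditions. From x <= 3 and x >= 3, the intersection is x = 3. The error treats the 'or' cases as 'and' requirements. The correct conclusion is that x = 3 is the unique solution, not that no solution exists.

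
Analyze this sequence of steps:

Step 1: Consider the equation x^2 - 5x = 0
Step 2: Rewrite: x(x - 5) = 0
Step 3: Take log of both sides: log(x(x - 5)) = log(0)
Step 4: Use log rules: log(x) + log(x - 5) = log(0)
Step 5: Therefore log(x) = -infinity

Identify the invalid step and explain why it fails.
Step 3: Take log of both sides: log(x(x - 5)) = log(0)

Step 3 takes the logarithm of both sides, resulting in log(0) on the right side. The logarithm is only defined for positive numbers; log(0) is undefined (approaches negative infinity). This operation is invalid.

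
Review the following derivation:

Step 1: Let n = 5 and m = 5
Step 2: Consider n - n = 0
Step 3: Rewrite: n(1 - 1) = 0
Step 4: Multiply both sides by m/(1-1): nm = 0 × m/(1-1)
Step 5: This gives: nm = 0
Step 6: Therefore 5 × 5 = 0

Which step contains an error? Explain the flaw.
Step 4: Multiply both sides by m/(1-1): nm = 0 × m/(1-1)

Step 4 multiplies both sides by m/(1-1). However, 1-1 = 0, so this is multiplication by m/0, which is undefined. We cannot multiply by an undefined expression.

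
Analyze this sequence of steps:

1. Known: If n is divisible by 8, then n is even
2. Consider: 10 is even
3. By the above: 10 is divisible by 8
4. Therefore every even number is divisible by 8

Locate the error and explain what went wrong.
Step 3: By the above: 10 is divisible by 8

Step 3 commits the fallacy of affirming the consequent. The known fact 'divisible by 8 → even' does NOT imply 'even → divisible by 8'. That would be the converse, which is false. For example, 10 is even but 10 ÷ 8 = 1.25, which is not an integer.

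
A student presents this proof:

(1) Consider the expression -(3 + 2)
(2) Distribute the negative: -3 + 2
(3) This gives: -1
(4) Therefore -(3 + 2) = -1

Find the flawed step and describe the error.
Step 2: Distribute the negative: -3 + 2

Step 2 incorrectly distributes the negative sign. The correct distribution is -(3 + 2) = -3 - 2 = -5. The negative must be applied to both terms, not just the first. The error treats -(3 + 2) as -3 + 2, which equals -1 instead of -5.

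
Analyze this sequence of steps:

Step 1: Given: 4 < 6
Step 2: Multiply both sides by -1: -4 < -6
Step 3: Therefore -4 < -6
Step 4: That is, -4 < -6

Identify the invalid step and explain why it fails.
Step 2: Multiply both sides by -1: -4 < -6

Step 2 multiplies both sides by -1 but fails to reverse the inequality sign. When multiplying (or dividing) an inequality by a negative number, the direction must be reversed. Since 4 < 6, we should get -4 > -6, i.e., -4 > -6.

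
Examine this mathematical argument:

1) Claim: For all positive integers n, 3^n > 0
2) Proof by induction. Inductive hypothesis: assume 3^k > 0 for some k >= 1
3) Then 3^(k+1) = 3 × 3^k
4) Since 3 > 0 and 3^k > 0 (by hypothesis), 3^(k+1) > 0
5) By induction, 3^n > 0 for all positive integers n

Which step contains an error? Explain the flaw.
Step 5: By induction, 3^n > 0 for all positive integers n

Step 5 concludes the proof by induction, but no base case was ever established. A valid induction proof requires: (1) a base case proving 3^1 > 0, and (2) an inductive step showing IF 3^k > 0 THEN 3^(k+1) > 0. Steps 2-4 correctly establish the inductive step, but without the base case the conclusion in step 5 does not follow.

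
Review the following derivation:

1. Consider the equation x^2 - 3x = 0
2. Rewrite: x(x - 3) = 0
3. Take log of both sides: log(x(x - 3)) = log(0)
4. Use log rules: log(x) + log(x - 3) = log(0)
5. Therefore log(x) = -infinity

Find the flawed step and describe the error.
Step 3: Take log of both sides: log(x(x - 3)) = log(0)

Step 3 takes the logarithm of both sides, resulting in log(0) on the right side. The logarithm is only defined for positive numbers; log(0) is undefined (approaches negative infinity). This operation is invalid.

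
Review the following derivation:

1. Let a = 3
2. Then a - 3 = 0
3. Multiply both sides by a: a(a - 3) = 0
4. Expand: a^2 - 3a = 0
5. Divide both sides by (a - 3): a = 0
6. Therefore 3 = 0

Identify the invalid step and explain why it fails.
Step 5: Divide both sides by (a - 3): a = 0

Step 5 divides both sides by (a - 3). However, since a = 3, we have (a - 3) = 0. Division by zero is undefined, making this step invalid.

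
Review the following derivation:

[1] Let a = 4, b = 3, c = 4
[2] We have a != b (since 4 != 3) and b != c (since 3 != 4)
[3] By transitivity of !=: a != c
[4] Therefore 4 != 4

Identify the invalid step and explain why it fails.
Step 3: By transitivity of !=: a != c

Step 3 incorrectly applies transitivity to the '!=' relation. Transitivity states: if a R b and b R c, then a R c. However, '!=' is not transitive. Counterexample: 4 != 3 and 3 != 4, but 4 = 4 (both equal 4). Transitivity holds for relations like <, <=, =, but not for !=.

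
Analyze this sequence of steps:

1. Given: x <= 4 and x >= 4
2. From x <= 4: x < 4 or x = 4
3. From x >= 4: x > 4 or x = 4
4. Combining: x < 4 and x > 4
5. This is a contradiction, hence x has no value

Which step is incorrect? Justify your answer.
Step 4: Combining: x < 4 and x > 4

Step 4 incorrectly combines the conditions. From x <= 4 and x >= 4, the intersection is x = 4. The error treats the 'or' cases as 'and' requirements. The correct conclusion is that x = 4 is the unique solution, not that no solution exists.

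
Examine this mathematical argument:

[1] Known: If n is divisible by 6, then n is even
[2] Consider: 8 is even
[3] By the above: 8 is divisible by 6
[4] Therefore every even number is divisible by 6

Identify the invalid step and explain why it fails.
Step 3: By the above: 8 is divisible by 6

Step 3 commits the fallacy of affirming the consequent. The known fact 'divisible by 6 → even' does NOT imply 'even → divisible by 6'. That would be the converse, which is false. For example, 8 is even but 8 ÷ 6 = 1.33, which is not an integer.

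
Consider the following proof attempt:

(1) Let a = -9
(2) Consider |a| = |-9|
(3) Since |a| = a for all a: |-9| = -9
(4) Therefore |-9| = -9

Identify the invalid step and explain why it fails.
Step 3: Since |a| = a for all a: |-9| = -9

Step 3 incorrectly states that |a| = a for all a. The correct definition is |a| = a when a >= 0, and |a| = -a when a < 0. Since -9 < 0, we have |-9| = -(-9) = 9, not -9.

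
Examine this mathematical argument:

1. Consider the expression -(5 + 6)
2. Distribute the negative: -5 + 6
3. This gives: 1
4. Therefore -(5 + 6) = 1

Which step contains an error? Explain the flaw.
Step 2: Distribute the negative: -5 + 6

Step 2 incorrectly distributes the negative sign. The correct distribution is -(5 + 6) = -5 - 6 = -11. The negative must be applied to both terms, not just the first. The error treats -(5 + 6) as -5 + 6, which equals 1 instead of -11.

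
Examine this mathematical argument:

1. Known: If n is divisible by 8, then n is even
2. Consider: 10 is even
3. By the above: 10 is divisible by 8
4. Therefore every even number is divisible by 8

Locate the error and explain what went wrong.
Step 3: By the above: 10 is divisible by 8

Step 3 commits the fallacy of affirming the consequent. The known fact 'divisible by 8 → even' does NOT imply 'even → divisible by 8'. That would be the converse, which is false. For example, 10 is even but 10 ÷ 8 = 1.25, which is not an integer.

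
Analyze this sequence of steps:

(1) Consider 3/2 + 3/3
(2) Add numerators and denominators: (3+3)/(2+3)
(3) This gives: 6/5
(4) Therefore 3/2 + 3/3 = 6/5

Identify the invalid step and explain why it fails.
Step 2: Add numerators and denominators: (3+3)/(2+3)

Step 2 incorrectly adds fractions by separately adding numerators and denominators. This is wrong. The correct method requires a common denominator: 3/2 + 3/3 = (3×3 + 3×2)/(2×3) = 15/6 = 5/2. The method used gives 6/5, which is different.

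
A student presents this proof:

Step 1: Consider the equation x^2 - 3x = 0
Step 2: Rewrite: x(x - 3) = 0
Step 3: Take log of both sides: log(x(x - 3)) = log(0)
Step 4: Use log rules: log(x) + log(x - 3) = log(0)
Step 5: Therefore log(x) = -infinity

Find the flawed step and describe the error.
Step 3: Take log of both sides: log(x(x - 3)) = log(0)

Step 3 takes the logarithm of both sides, resulting in log(0) on the right side. The logarithm is only defined for positive numbers; log(0) is undefined (approaches negative infinity). This operation is invalid.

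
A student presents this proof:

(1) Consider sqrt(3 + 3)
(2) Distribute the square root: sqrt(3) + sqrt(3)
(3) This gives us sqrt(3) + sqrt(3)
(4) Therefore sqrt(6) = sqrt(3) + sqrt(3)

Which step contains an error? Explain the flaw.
Step 2: Distribute the square root: sqrt(3) + sqrt(3)

Step 2 incorrectly 'distributes' the square root over addition. The square root function does not distribute: sqrt(a + b) ≠ sqrt(a) + sqrt(b). In fact, sqrt(3 + 3) = sqrt(6) ≈ 2.4495, while sqrt(3) + sqrt(3) ≈ 3.4641.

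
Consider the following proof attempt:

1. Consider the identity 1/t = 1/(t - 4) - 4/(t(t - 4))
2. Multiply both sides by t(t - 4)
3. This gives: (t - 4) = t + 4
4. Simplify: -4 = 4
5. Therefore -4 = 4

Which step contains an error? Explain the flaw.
Step 3: This gives: (t - 4) = t + 4

Step 3 makes a sign error when clearing denominators. Multiplying -4/(t(t - 4)) by t(t - 4) gives -4, not +4. The correct result is (t - 4) = t - 4, which is trivially true, not (t - 4) = t + 4. (Step 1 is a valid identity: 1/(t - 4) - 4/(t(t - 4)) = (t - 4)/(t(t - 4)) = 1/t.)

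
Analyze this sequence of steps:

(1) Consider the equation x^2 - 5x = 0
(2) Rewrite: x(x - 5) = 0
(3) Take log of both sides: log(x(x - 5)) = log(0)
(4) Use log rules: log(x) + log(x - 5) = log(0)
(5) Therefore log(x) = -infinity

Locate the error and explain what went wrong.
Step 3: Take log of both sides: log(x(x - 5)) = log(0)

Step 3 takes the logarithm of both sides, resulting in log(0) on the right side. The logarithm is only defined for positive numbers; log(0) is undefined (approaches negative infinity). This operation is invalid.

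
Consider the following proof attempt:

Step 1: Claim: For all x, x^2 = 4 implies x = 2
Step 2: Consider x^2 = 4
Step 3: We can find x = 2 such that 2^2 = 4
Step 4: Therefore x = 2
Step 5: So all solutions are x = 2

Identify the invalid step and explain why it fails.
Step 4: Therefore x = 2

Step 4 incorrectly concludes that x = 2 is the only solution. The proof shows that x = 2 is A solution (existence), but does not show it is the ONLY solution (uniqueness). In fact, x = -2 is also a solution since (-2)^2 = 4. Finding one solution doesn't prove there are no others.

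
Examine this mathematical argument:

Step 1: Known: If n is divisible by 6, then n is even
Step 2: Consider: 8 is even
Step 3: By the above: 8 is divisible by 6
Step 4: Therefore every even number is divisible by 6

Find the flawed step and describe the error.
Step 3: By the above: 8 is divisible by 6

Step 3 commits the fallacy of affirming the consequent. The known fact 'divisible by 6 → even' does NOT imply 'even → divisible by 6'. That would be the converse, which is false. For example, 8 is even but 8 ÷ 6 = 1.33, which is not an integer.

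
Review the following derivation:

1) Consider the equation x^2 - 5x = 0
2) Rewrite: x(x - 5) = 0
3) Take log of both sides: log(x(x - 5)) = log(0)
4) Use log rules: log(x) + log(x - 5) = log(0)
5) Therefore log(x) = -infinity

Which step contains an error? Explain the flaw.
Step 3: Take log of both sides: log(x(x - 5)) = log(0)

Step 3 takes the logarithm of both sides, resulting in log(0) on the right side. The logarithm is only defined for positive numbers; log(0) is undefined (approaches negative infinity). This operation is invalid.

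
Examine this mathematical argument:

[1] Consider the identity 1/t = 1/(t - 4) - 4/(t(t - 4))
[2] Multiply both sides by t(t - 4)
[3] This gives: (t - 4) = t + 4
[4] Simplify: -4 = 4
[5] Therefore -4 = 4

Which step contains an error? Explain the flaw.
Step 3: This gives: (t - 4) = t + 4

Step 3 makes a sign error when clearing denominators. Multiplying -4/(t(t - 4)) by t(t - 4) gives -4, not +4. The correct result is (t - 4) = t - 4, which is trivially true, not (t - 4) = t + 4. (Step 1 is a valid identity: 1/(t - 4) - 4/(t(t - 4)) = (t - 4)/(t(t - 4)) = 1/t.)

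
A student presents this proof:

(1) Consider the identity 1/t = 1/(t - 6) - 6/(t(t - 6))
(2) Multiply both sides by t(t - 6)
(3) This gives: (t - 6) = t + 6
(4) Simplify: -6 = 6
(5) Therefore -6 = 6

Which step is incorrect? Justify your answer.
Step 3: This gives: (t - 6) = t + 6

Step 3 makes a sign error when clearing denominators. Multiplying -6/(t(t - 6)) by t(t - 6) gives -6, not +6. The correct result is (t - 6) = t - 6, which is trivially true, not (t - 6) = t + 6. (Step 1 is a valid identity: 1/(t - 6) - 6/(t(t - 6)) = (t - 6)/(t(t - 6)) = 1/t.)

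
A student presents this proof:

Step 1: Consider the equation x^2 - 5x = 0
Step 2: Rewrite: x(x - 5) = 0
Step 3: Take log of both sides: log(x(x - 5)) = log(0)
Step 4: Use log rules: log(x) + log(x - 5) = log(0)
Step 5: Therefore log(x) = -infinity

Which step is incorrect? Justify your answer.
Step 3: Take log of both sides: log(x(x - 5)) = log(0)

Step 3 takes the logarithm of both sides, resulting in log(0) on the right side. The logarithm is only defined for positive numbers; log(0) is undefined (approaches negative infinity). This operation is invalid.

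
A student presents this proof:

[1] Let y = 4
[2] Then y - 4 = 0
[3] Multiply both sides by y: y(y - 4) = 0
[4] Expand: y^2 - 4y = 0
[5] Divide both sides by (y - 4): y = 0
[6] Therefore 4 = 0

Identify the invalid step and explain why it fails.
Step 5: Divide both sides by (y - 4): y = 0

Step 5 divides both sides by (y - 4). However, since y = 4, we have (y - 4) = 0. Division by zero is undefined, making this step invalid.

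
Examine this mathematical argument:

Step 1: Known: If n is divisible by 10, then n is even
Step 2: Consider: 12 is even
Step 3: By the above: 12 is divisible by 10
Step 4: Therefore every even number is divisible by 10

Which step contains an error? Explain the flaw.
Step 3: By the above: 12 is divisible by 10

Step 3 commits the fallacy of affirming the consequent. The known fact 'divisible by 10 → even' does NOT imply 'even → divisible by 10'. That would be the converse, which is false. For example, 12 is even but 12 ÷ 10 = 1.20, which is not an integer.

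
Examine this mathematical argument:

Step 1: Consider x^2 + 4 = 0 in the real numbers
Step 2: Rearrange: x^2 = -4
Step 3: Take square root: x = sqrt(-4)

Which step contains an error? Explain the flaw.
Step 3: Take square root: x = sqrt(-4)

Step 3 takes the square root of -4, which is negative. In the real number system, the square root of a negative number is undefined. The equation x^2 + 4 = 0 has no real solutions. Square roots of negative numbers only exist in the complex numbers.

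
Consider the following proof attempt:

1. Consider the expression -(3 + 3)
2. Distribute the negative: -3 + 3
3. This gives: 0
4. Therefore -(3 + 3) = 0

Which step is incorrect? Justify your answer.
Step 2: Distribute the negative: -3 + 3

Step 2 incorrectly distributes the negative sign. The correct distribution is -(3 + 3) = -3 - 3 = -6. The negative must be applied to both terms, not just the first. The error treats -(3 + 3) as -3 + 3, which equals 0 instead of -6.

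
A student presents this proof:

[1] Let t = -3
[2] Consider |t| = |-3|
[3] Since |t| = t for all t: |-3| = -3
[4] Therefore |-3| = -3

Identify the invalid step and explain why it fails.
Step 3: Since |t| = t for all t: |-3| = -3

Step 3 incorrectly states that |t| = t for all t. The correct definition is |t| = t when t >= 0, and |t| = -t when t < 0. Since -3 < 0, we have |-3| = -(-3) = 3, not -3.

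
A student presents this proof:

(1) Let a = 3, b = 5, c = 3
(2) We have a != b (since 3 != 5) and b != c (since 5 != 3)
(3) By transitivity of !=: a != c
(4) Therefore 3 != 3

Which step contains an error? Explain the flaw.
Step 3: By transitivity of !=: a != c

Step 3 incorrectly applies transitivity to the '!=' relation. Transitivity states: if a R b and b R c, then a R c. However, '!=' is not transitive. Counterexample: 3 != 5 and 5 != 3, but 3 = 3 (both equal 3). Transitivity holds for relations like <, <=, =, but not for !=.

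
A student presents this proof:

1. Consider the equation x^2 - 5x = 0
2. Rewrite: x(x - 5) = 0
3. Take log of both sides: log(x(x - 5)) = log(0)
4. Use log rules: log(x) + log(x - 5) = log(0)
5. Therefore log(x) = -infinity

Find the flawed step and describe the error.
Step 3: Take log of both sides: log(x(x - 5)) = log(0)

Step 3 takes the logarithm of both sides, resulting in log(0) on the right side. The logarithm is only defined for positive numbers; log(0) is undefined (approaches negative infinity). This operation is invalid.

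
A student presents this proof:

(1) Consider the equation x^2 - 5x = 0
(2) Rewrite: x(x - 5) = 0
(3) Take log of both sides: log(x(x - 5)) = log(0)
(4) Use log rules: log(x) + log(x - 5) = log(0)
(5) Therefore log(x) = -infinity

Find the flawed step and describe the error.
Step 3: Take log of both sides: log(x(x - 5)) = log(0)

Step 3 takes the logarithm of both sides, resulting in log(0) on the right side. The logarithm is only defined for positive numbers; log(0) is undefined (approaches negative infinity). This operation is invalid.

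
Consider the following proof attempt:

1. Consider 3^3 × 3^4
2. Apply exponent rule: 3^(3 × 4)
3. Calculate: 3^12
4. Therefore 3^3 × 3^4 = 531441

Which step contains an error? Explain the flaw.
Step 2: Apply exponent rule: 3^(3 × 4)

Step 2 incorrectly states that a^b × a^c = a^(b×c). The correct rule is a^b × a^c = a^(b+c). The actual value is 3^3 × 3^4 = 3^7 = 2187, not 3^12 = 531441.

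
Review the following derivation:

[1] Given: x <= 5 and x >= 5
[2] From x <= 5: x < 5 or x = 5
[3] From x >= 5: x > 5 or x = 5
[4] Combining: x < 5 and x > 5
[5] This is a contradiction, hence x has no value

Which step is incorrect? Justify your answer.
Step 4: Combining: x < 5 and x > 5

Step 4 incorrectly combines the conditions. From x <= 5 and x >= 5, the intersection is x = 5. The error treats the 'or' cases as 'and' requirements. The correct conclusion is that x = 5 is the unique solution, not that no solution exists.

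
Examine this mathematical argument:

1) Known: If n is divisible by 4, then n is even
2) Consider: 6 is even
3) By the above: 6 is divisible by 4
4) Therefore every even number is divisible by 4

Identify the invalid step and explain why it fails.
Step 3: By the above: 6 is divisible by 4

Step 3 commits the fallacy of affirming the consequent. The known fact 'divisible by 4 → even' does NOT imply 'even → divisible by 4'. That would be the converse, which is false. For example, 6 is even but 6 ÷ 4 = 1.50, which is not an integer.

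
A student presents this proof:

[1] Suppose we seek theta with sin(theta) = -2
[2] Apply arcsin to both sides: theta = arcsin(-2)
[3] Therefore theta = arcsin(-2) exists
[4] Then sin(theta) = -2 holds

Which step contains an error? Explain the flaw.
Step 2: Apply arcsin to both sides: theta = arcsin(-2)

Step 2 applies arcsin to -2. However, arcsin(x) is only defined for x in [-1, 1] because sin(theta) can only produce values in that range. Since |-2| > 1, arcsin(-2) is undefined. There is no angle whose sine equals -2.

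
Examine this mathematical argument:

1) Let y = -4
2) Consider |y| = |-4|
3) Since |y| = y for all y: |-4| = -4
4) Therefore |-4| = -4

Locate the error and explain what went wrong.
Step 3: Since |y| = y for all y: |-4| = -4

Step 3 incorrectly states that |y| = y for all y. The correct definition is |y| = y when y >= 0, and |y| = -y when y < 0. Since -4 < 0, we have |-4| = -(-4) = 4, not -4.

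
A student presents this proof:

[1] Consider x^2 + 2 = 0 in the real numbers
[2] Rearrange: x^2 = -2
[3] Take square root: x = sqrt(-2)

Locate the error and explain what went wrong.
Step 3: Take square root: x = sqrt(-2)

Step 3 takes the square root of -2, which is negative. In the real number system, the square root of a negative number is undefined. The equation x^2 + 2 = 0 has no real solutions. Square roots of negative numbers only exist in the complex numbers.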